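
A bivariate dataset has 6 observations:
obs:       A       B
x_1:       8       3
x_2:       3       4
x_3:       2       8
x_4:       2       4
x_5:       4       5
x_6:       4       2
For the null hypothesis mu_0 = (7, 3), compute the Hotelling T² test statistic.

Step 1 — sample mean vector:
  mean(A) = (8 + 3 + 2 + 2 + 4 + 4) / 6 = 23/6 = 3.8333
  mean(B) = (3 + 4 + 8 + 4 + 5 + 2) / 6 = 26/6 = 4.3333
  x̄ = (3.8333, 4.3333),  deviation x̄ - mu_0 = (3.8333, 4.3333) - (7, 3) = (-3.1667, 1.3333).

Step 2 — sample covariance matrix, S[i,j] = (1/(n-1)) · Σ_k (x_{k,i} - mean_i) · (x_{k,j} - mean_j), divisor n-1 = 5:
  S[A,A] = ((4.1667)·(4.1667) + (-0.8333)·(-0.8333) + (-1.8333)·(-1.8333) + (-1.8333)·(-1.8333) + (0.1667)·(0.1667) + (0.1667)·(0.1667)) / 5 = 24.8333/5 = 4.9667
  S[A,B] = ((4.1667)·(-1.3333) + (-0.8333)·(-0.3333) + (-1.8333)·(3.6667) + (-1.8333)·(-0.3333) + (0.1667)·(0.6667) + (0.1667)·(-2.3333)) / 5 = -11.6667/5 = -2.3333
  S[B,B] = ((-1.3333)·(-1.3333) + (-0.3333)·(-0.3333) + (3.6667)·(3.6667) + (-0.3333)·(-0.3333) + (0.6667)·(0.6667) + (-2.3333)·(-2.3333)) / 5 = 21.3333/5 = 4.2667
  S = [[4.9667, -2.3333],
 [-2.3333, 4.2667]].

Step 3 — invert S. det(S) = 4.9667·4.2667 - (-2.3333)² = 15.7467.
  S^{-1} = (1/det) · [[d, -b], [-b, a]] = [[0.271, 0.1482],
 [0.1482, 0.3154]].

Step 4 — quadratic form (x̄ - mu_0)^T · S^{-1} · (x̄ - mu_0):
  S^{-1} · (x̄ - mu_0) = (-0.6605, -0.0487),
  (x̄ - mu_0)^T · [...] = (-3.1667)·(-0.6605) + (1.3333)·(-0.0487) = 2.0265.

Step 5 — scale by n: T² = 6 · 2.0265 = 12.1592.

T² ≈ 12.1592


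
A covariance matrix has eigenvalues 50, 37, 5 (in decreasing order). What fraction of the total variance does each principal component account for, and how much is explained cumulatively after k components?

Step 1 — total variance = trace(Sigma) = Σ λ_i = 50 + 37 + 5 = 92.

Step 2 — fraction explained by component i = λ_i / Σ λ:
  PC1: 50/92 = 0.5435
  PC2: 37/92 = 0.4022
  PC3: 5/92 = 0.0543

Step 3 — cumulative fraction after k components = (λ_1 + ... + λ_k) / Σ λ:
  k = 1: 50/92 = 0.5435
  k = 2: (50 + 37)/92 = 87/92 = 0.9457
  k = 3: (50 + 37 + 5)/92 = 92/92 = 1

Summary (fraction, with percent):

explained: PC1 0.5435 (54.35%), PC2 0.4022 (40.22%), PC3 0.0543 (5.43%);  cumulative: 0.5435, 0.9457, 1


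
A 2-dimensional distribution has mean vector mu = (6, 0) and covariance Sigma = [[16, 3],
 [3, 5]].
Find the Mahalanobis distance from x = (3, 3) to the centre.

Step 1 — centre the observation: (x - mu) = (-3, 3).

Step 2 — invert Sigma. det(Sigma) = 16·5 - (3)² = 71.
  Sigma^{-1} = (1/det) · [[d, -b], [-b, a]] = [[0.0704, -0.0423],
 [-0.0423, 0.2254]].

Step 3 — form the quadratic (x - mu)^T · Sigma^{-1} · (x - mu):
  Sigma^{-1} · (x - mu) = (-0.338, 0.8028).
  (x - mu)^T · [Sigma^{-1} · (x - mu)] = (-3)·(-0.338) + (3)·(0.8028) = 3.4225.

Step 4 — take square root: d = √(3.4225) ≈ 1.85.

d(x, mu) = √(3.4225) ≈ 1.85


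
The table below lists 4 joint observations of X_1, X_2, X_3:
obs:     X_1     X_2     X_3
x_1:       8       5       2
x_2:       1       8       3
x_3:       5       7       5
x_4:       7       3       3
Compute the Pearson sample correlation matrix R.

Step 1 — column means:
  mean(X_1) = (8 + 1 + 5 + 7) / 4 = 21/4 = 5.25
  mean(X_2) = (5 + 8 + 7 + 3) / 4 = 23/4 = 5.75
  mean(X_3) = (2 + 3 + 5 + 3) / 4 = 13/4 = 3.25

Step 2 — sample variances and covariances s[i,j] = (1/(n-1)) · Σ_k (x_{k,i} - mean_i) · (x_{k,j} - mean_j), with n-1 = 3:
  s[X_1,X_1] = ((2.75)·(2.75) + (-4.25)·(-4.25) + (-0.25)·(-0.25) + (1.75)·(1.75)) / 3 = 28.75/3 = 9.5833
  s[X_1,X_2] = ((2.75)·(-0.75) + (-4.25)·(2.25) + (-0.25)·(1.25) + (1.75)·(-2.75)) / 3 = -16.75/3 = -5.5833
  s[X_1,X_3] = ((2.75)·(-1.25) + (-4.25)·(-0.25) + (-0.25)·(1.75) + (1.75)·(-0.25)) / 3 = -3.25/3 = -1.0833
  s[X_2,X_2] = ((-0.75)·(-0.75) + (2.25)·(2.25) + (1.25)·(1.25) + (-2.75)·(-2.75)) / 3 = 14.75/3 = 4.9167
  s[X_2,X_3] = ((-0.75)·(-1.25) + (2.25)·(-0.25) + (1.25)·(1.75) + (-2.75)·(-0.25)) / 3 = 3.25/3 = 1.0833
  s[X_3,X_3] = ((-1.25)·(-1.25) + (-0.25)·(-0.25) + (1.75)·(1.75) + (-0.25)·(-0.25)) / 3 = 4.75/3 = 1.5833
  Sample standard deviations s_i = √(s[i,i]):
  s(X_1) = √(9.5833) = 3.0957
  s(X_2) = √(4.9167) = 2.2174
  s(X_3) = √(1.5833) = 1.2583

Step 3 — r_{ij} = s_{ij} / (s_i · s_j):
  r[X_1,X_1] = 1 (diagonal).
  r[X_1,X_2] = -5.5833 / (3.0957 · 2.2174) = -5.5833 / 6.8643 = -0.8134
  r[X_1,X_3] = -1.0833 / (3.0957 · 1.2583) = -1.0833 / 3.8953 = -0.2781
  r[X_2,X_2] = 1 (diagonal).
  r[X_2,X_3] = 1.0833 / (2.2174 · 1.2583) = 1.0833 / 2.7901 = 0.3883
  r[X_3,X_3] = 1 (diagonal).

R is symmetric with unit diagonal. Assembling:

R = [[1, -0.8134, -0.2781],
 [-0.8134, 1, 0.3883],
 [-0.2781, 0.3883, 1]]


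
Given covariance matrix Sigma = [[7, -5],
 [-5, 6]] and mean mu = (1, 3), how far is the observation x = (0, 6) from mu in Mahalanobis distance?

Step 1 — centre the observation: (x - mu) = (-1, 3).

Step 2 — invert Sigma. det(Sigma) = 7·6 - (-5)² = 17.
  Sigma^{-1} = (1/det) · [[d, -b], [-b, a]] = [[0.3529, 0.2941],
 [0.2941, 0.4118]].

Step 3 — form the quadratic (x - mu)^T · Sigma^{-1} · (x - mu):
  Sigma^{-1} · (x - mu) = (0.5294, 0.9412).
  (x - mu)^T · [Sigma^{-1} · (x - mu)] = (-1)·(0.5294) + (3)·(0.9412) = 2.2941.

Step 4 — take square root: d = √(2.2941) ≈ 1.5146.

d(x, mu) = √(2.2941) ≈ 1.5146


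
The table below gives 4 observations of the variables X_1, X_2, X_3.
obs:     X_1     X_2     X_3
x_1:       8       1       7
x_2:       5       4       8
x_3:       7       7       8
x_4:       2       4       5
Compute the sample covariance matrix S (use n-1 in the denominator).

Step 1 — column means:
  mean(X_1) = (8 + 5 + 7 + 2) / 4 = 22/4 = 5.5
  mean(X_2) = (1 + 4 + 7 + 4) / 4 = 16/4 = 4
  mean(X_3) = (7 + 8 + 8 + 5) / 4 = 28/4 = 7

Step 2 — sample covariance S[i,j] = (1/(n-1)) · Σ_k (x_{k,i} - mean_i) · (x_{k,j} - mean_j), with n-1 = 3.
  S[X_1,X_1] = ((2.5)·(2.5) + (-0.5)·(-0.5) + (1.5)·(1.5) + (-3.5)·(-3.5)) / 3 = 21/3 = 7
  S[X_1,X_2] = ((2.5)·(-3) + (-0.5)·(0) + (1.5)·(3) + (-3.5)·(0)) / 3 = -3/3 = -1
  S[X_1,X_3] = ((2.5)·(0) + (-0.5)·(1) + (1.5)·(1) + (-3.5)·(-2)) / 3 = 8/3 = 2.6667
  S[X_2,X_2] = ((-3)·(-3) + (0)·(0) + (3)·(3) + (0)·(0)) / 3 = 18/3 = 6
  S[X_2,X_3] = ((-3)·(0) + (0)·(1) + (3)·(1) + (0)·(-2)) / 3 = 3/3 = 1
  S[X_3,X_3] = ((0)·(0) + (1)·(1) + (1)·(1) + (-2)·(-2)) / 3 = 6/3 = 2

S is symmetric (S[j,i] = S[i,j]). Assembling:

S = [[7, -1, 2.6667],
 [-1, 6, 1],
 [2.6667, 1, 2]]


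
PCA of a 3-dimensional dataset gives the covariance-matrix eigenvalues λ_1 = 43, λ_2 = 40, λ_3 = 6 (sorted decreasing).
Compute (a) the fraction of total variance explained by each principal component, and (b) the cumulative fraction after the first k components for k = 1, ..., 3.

Step 1 — total variance = trace(Sigma) = Σ λ_i = 43 + 40 + 6 = 89.

Step 2 — fraction explained by component i = λ_i / Σ λ:
  PC1: 43/89 = 0.4831
  PC2: 40/89 = 0.4494
  PC3: 6/89 = 0.0674

Step 3 — cumulative fraction after k components = (λ_1 + ... + λ_k) / Σ λ:
  k = 1: 43/89 = 0.4831
  k = 2: (43 + 40)/89 = 83/89 = 0.9326
  k = 3: (43 + 40 + 6)/89 = 89/89 = 1

Summary (fraction, with percent):

explained: PC1 0.4831 (48.31%), PC2 0.4494 (44.94%), PC3 0.0674 (6.74%);  cumulative: 0.4831, 0.9326, 1


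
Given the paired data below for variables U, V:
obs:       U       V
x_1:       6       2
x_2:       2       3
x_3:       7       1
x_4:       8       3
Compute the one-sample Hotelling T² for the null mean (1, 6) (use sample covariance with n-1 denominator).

Step 1 — sample mean vector:
  mean(U) = (6 + 2 + 7 + 8) / 4 = 23/4 = 5.75
  mean(V) = (2 + 3 + 1 + 3) / 4 = 9/4 = 2.25
  x̄ = (5.75, 2.25),  deviation x̄ - mu_0 = (5.75, 2.25) - (1, 6) = (4.75, -3.75).

Step 2 — sample covariance matrix, S[i,j] = (1/(n-1)) · Σ_k (x_{k,i} - mean_i) · (x_{k,j} - mean_j), divisor n-1 = 3:
  S[U,U] = ((0.25)·(0.25) + (-3.75)·(-3.75) + (1.25)·(1.25) + (2.25)·(2.25)) / 3 = 20.75/3 = 6.9167
  S[U,V] = ((0.25)·(-0.25) + (-3.75)·(0.75) + (1.25)·(-1.25) + (2.25)·(0.75)) / 3 = -2.75/3 = -0.9167
  S[V,V] = ((-0.25)·(-0.25) + (0.75)·(0.75) + (-1.25)·(-1.25) + (0.75)·(0.75)) / 3 = 2.75/3 = 0.9167
  S = [[6.9167, -0.9167],
 [-0.9167, 0.9167]].

Step 3 — invert S. det(S) = 6.9167·0.9167 - (-0.9167)² = 5.5.
  S^{-1} = (1/det) · [[d, -b], [-b, a]] = [[0.1667, 0.1667],
 [0.1667, 1.2576]].

Step 4 — quadratic form (x̄ - mu_0)^T · S^{-1} · (x̄ - mu_0):
  S^{-1} · (x̄ - mu_0) = (0.1667, -3.9242),
  (x̄ - mu_0)^T · [...] = (4.75)·(0.1667) + (-3.75)·(-3.9242) = 15.5076.

Step 5 — scale by n: T² = 4 · 15.5076 = 62.0303.

T² ≈ 62.0303


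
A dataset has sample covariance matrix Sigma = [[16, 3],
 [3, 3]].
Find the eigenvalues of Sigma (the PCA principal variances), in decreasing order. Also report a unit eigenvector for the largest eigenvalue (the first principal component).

Step 1 — characteristic polynomial of 2×2 Sigma:
  det(Sigma - λI) = λ² - trace · λ + det = 0.
  trace = 16 + 3 = 19, det = 16·3 - (3)² = 39.
Step 2 — discriminant:
  Δ = trace² - 4·det = 361 - 156 = 205.
Step 3 — eigenvalues:
  λ = (trace ± √Δ)/2 = (19 ± 14.3178)/2,
  λ_1 = 16.6589,  λ_2 = 2.3411.

Step 4 — unit eigenvector for λ_1: solve (Sigma - λ_1 I)v = 0. First row:
  (16 - 16.6589)·v_x + (3)·v_y = 0, i.e. (-0.6589)·v_x + (3)·v_y = 0,
  so v ∝ (b, λ_1 - a) = (3, 0.6589) = u.
  ||u|| = √((3)² + (0.6589)²) = √(9.4342) ≈ 3.0715,
  v_1 = u/||u|| ≈ (0.9767, 0.2145) (||v_1|| = 1).

λ_1 = 16.6589,  λ_2 = 2.3411;  v_1 ≈ (0.9767, 0.2145)


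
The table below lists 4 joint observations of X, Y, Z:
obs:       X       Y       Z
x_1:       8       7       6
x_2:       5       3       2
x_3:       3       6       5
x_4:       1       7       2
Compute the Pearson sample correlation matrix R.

Step 1 — column means:
  mean(X) = (8 + 5 + 3 + 1) / 4 = 17/4 = 4.25
  mean(Y) = (7 + 3 + 6 + 7) / 4 = 23/4 = 5.75
  mean(Z) = (6 + 2 + 5 + 2) / 4 = 15/4 = 3.75

Step 2 — sample variances and covariances s[i,j] = (1/(n-1)) · Σ_k (x_{k,i} - mean_i) · (x_{k,j} - mean_j), with n-1 = 3:
  s[X,X] = ((3.75)·(3.75) + (0.75)·(0.75) + (-1.25)·(-1.25) + (-3.25)·(-3.25)) / 3 = 26.75/3 = 8.9167
  s[X,Y] = ((3.75)·(1.25) + (0.75)·(-2.75) + (-1.25)·(0.25) + (-3.25)·(1.25)) / 3 = -1.75/3 = -0.5833
  s[X,Z] = ((3.75)·(2.25) + (0.75)·(-1.75) + (-1.25)·(1.25) + (-3.25)·(-1.75)) / 3 = 11.25/3 = 3.75
  s[Y,Y] = ((1.25)·(1.25) + (-2.75)·(-2.75) + (0.25)·(0.25) + (1.25)·(1.25)) / 3 = 10.75/3 = 3.5833
  s[Y,Z] = ((1.25)·(2.25) + (-2.75)·(-1.75) + (0.25)·(1.25) + (1.25)·(-1.75)) / 3 = 5.75/3 = 1.9167
  s[Z,Z] = ((2.25)·(2.25) + (-1.75)·(-1.75) + (1.25)·(1.25) + (-1.75)·(-1.75)) / 3 = 12.75/3 = 4.25
  Sample standard deviations s_i = √(s[i,i]):
  s(X) = √(8.9167) = 2.9861
  s(Y) = √(3.5833) = 1.893
  s(Z) = √(4.25) = 2.0616

Step 3 — r_{ij} = s_{ij} / (s_i · s_j):
  r[X,X] = 1 (diagonal).
  r[X,Y] = -0.5833 / (2.9861 · 1.893) = -0.5833 / 5.6526 = -0.1032
  r[X,Z] = 3.75 / (2.9861 · 2.0616) = 3.75 / 6.156 = 0.6092
  r[Y,Y] = 1 (diagonal).
  r[Y,Z] = 1.9167 / (1.893 · 2.0616) = 1.9167 / 3.9025 = 0.4911
  r[Z,Z] = 1 (diagonal).

R is symmetric with unit diagonal. Assembling:

R = [[1, -0.1032, 0.6092],
 [-0.1032, 1, 0.4911],
 [0.6092, 0.4911, 1]]


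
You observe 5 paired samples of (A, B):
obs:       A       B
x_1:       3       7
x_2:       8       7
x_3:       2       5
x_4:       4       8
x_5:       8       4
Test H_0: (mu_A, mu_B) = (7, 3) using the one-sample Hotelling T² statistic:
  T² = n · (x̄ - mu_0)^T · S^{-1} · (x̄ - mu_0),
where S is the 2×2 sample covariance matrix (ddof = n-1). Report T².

Step 1 — sample mean vector:
  mean(A) = (3 + 8 + 2 + 4 + 8) / 5 = 25/5 = 5
  mean(B) = (7 + 7 + 5 + 8 + 4) / 5 = 31/5 = 6.2
  x̄ = (5, 6.2),  deviation x̄ - mu_0 = (5, 6.2) - (7, 3) = (-2, 3.2).

Step 2 — sample covariance matrix, S[i,j] = (1/(n-1)) · Σ_k (x_{k,i} - mean_i) · (x_{k,j} - mean_j), divisor n-1 = 4:
  S[A,A] = ((-2)·(-2) + (3)·(3) + (-3)·(-3) + (-1)·(-1) + (3)·(3)) / 4 = 32/4 = 8
  S[A,B] = ((-2)·(0.8) + (3)·(0.8) + (-3)·(-1.2) + (-1)·(1.8) + (3)·(-2.2)) / 4 = -4/4 = -1
  S[B,B] = ((0.8)·(0.8) + (0.8)·(0.8) + (-1.2)·(-1.2) + (1.8)·(1.8) + (-2.2)·(-2.2)) / 4 = 10.8/4 = 2.7
  S = [[8, -1],
 [-1, 2.7]].

Step 3 — invert S. det(S) = 8·2.7 - (-1)² = 20.6.
  S^{-1} = (1/det) · [[d, -b], [-b, a]] = [[0.1311, 0.0485],
 [0.0485, 0.3883]].

Step 4 — quadratic form (x̄ - mu_0)^T · S^{-1} · (x̄ - mu_0):
  S^{-1} · (x̄ - mu_0) = (-0.1068, 1.1456),
  (x̄ - mu_0)^T · [...] = (-2)·(-0.1068) + (3.2)·(1.1456) = 3.8796.

Step 5 — scale by n: T² = 5 · 3.8796 = 19.3981.

T² ≈ 19.3981


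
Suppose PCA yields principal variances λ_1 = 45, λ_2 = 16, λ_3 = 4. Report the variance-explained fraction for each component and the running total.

Step 1 — total variance = trace(Sigma) = Σ λ_i = 45 + 16 + 4 = 65.

Step 2 — fraction explained by component i = λ_i / Σ λ:
  PC1: 45/65 = 0.6923
  PC2: 16/65 = 0.2462
  PC3: 4/65 = 0.0615

Step 3 — cumulative fraction after k components = (λ_1 + ... + λ_k) / Σ λ:
  k = 1: 45/65 = 0.6923
  k = 2: (45 + 16)/65 = 61/65 = 0.9385
  k = 3: (45 + 16 + 4)/65 = 65/65 = 1

Summary (fraction, with percent):

explained: PC1 0.6923 (69.23%), PC2 0.2462 (24.62%), PC3 0.0615 (6.15%);  cumulative: 0.6923, 0.9385, 1


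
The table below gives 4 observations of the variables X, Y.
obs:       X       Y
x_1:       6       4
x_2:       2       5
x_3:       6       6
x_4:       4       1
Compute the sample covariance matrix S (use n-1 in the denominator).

Step 1 — column means:
  mean(X) = (6 + 2 + 6 + 4) / 4 = 18/4 = 4.5
  mean(Y) = (4 + 5 + 6 + 1) / 4 = 16/4 = 4

Step 2 — sample covariance S[i,j] = (1/(n-1)) · Σ_k (x_{k,i} - mean_i) · (x_{k,j} - mean_j), with n-1 = 3.
  S[X,X] = ((1.5)·(1.5) + (-2.5)·(-2.5) + (1.5)·(1.5) + (-0.5)·(-0.5)) / 3 = 11/3 = 3.6667
  S[X,Y] = ((1.5)·(0) + (-2.5)·(1) + (1.5)·(2) + (-0.5)·(-3)) / 3 = 2/3 = 0.6667
  S[Y,Y] = ((0)·(0) + (1)·(1) + (2)·(2) + (-3)·(-3)) / 3 = 14/3 = 4.6667

S is symmetric (S[j,i] = S[i,j]). Assembling:

S = [[3.6667, 0.6667],
 [0.6667, 4.6667]]


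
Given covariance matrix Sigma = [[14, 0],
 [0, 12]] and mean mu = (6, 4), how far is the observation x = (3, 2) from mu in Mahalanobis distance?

Step 1 — centre the observation: (x - mu) = (-3, -2).

Step 2 — invert Sigma. det(Sigma) = 14·12 - (0)² = 168.
  Sigma^{-1} = (1/det) · [[d, -b], [-b, a]] = [[0.0714, 0],
 [0, 0.0833]].

Step 3 — form the quadratic (x - mu)^T · Sigma^{-1} · (x - mu):
  Sigma^{-1} · (x - mu) = (-0.2143, -0.1667).
  (x - mu)^T · [Sigma^{-1} · (x - mu)] = (-3)·(-0.2143) + (-2)·(-0.1667) = 0.9762.

Step 4 — take square root: d = √(0.9762) ≈ 0.988.

d(x, mu) = √(0.9762) ≈ 0.988


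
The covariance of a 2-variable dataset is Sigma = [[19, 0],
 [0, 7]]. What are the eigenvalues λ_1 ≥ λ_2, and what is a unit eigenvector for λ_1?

Step 1 — characteristic polynomial of 2×2 Sigma:
  det(Sigma - λI) = λ² - trace · λ + det = 0.
  trace = 19 + 7 = 26, det = 19·7 - (0)² = 133.
Step 2 — discriminant:
  Δ = trace² - 4·det = 676 - 532 = 144.
Step 3 — eigenvalues:
  λ = (trace ± √Δ)/2 = (26 ± 12)/2,
  λ_1 = 19,  λ_2 = 7.

Step 4 — unit eigenvector for λ_1: Sigma is diagonal, so its eigenvectors are the coordinate axes. λ_1 = 19 is the diagonal entry on the first coordinate axis, hence
  v_1 = (1, 0) (||v_1|| = 1).

λ_1 = 19,  λ_2 = 7;  v_1 ≈ (1, 0)


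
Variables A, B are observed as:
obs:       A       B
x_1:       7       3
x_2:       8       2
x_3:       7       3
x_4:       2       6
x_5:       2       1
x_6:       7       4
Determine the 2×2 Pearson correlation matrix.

Step 1 — column means:
  mean(A) = (7 + 8 + 7 + 2 + 2 + 7) / 6 = 33/6 = 5.5
  mean(B) = (3 + 2 + 3 + 6 + 1 + 4) / 6 = 19/6 = 3.1667

Step 2 — sample variances and covariances s[i,j] = (1/(n-1)) · Σ_k (x_{k,i} - mean_i) · (x_{k,j} - mean_j), with n-1 = 5:
  s[A,A] = ((1.5)·(1.5) + (2.5)·(2.5) + (1.5)·(1.5) + (-3.5)·(-3.5) + (-3.5)·(-3.5) + (1.5)·(1.5)) / 5 = 37.5/5 = 7.5
  s[A,B] = ((1.5)·(-0.1667) + (2.5)·(-1.1667) + (1.5)·(-0.1667) + (-3.5)·(2.8333) + (-3.5)·(-2.1667) + (1.5)·(0.8333)) / 5 = -4.5/5 = -0.9
  s[B,B] = ((-0.1667)·(-0.1667) + (-1.1667)·(-1.1667) + (-0.1667)·(-0.1667) + (2.8333)·(2.8333) + (-2.1667)·(-2.1667) + (0.8333)·(0.8333)) / 5 = 14.8333/5 = 2.9667
  Sample standard deviations s_i = √(s[i,i]):
  s(A) = √(7.5) = 2.7386
  s(B) = √(2.9667) = 1.7224

Step 3 — r_{ij} = s_{ij} / (s_i · s_j):
  r[A,A] = 1 (diagonal).
  r[A,B] = -0.9 / (2.7386 · 1.7224) = -0.9 / 4.717 = -0.1908
  r[B,B] = 1 (diagonal).

R is symmetric with unit diagonal. Assembling:

R = [[1, -0.1908],
 [-0.1908, 1]]


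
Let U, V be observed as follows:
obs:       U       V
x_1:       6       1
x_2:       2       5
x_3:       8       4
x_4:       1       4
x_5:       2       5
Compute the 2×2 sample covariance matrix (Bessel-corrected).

Step 1 — column means:
  mean(U) = (6 + 2 + 8 + 1 + 2) / 5 = 19/5 = 3.8
  mean(V) = (1 + 5 + 4 + 4 + 5) / 5 = 19/5 = 3.8

Step 2 — sample covariance S[i,j] = (1/(n-1)) · Σ_k (x_{k,i} - mean_i) · (x_{k,j} - mean_j), with n-1 = 4.
  S[U,U] = ((2.2)·(2.2) + (-1.8)·(-1.8) + (4.2)·(4.2) + (-2.8)·(-2.8) + (-1.8)·(-1.8)) / 4 = 36.8/4 = 9.2
  S[U,V] = ((2.2)·(-2.8) + (-1.8)·(1.2) + (4.2)·(0.2) + (-2.8)·(0.2) + (-1.8)·(1.2)) / 4 = -10.2/4 = -2.55
  S[V,V] = ((-2.8)·(-2.8) + (1.2)·(1.2) + (0.2)·(0.2) + (0.2)·(0.2) + (1.2)·(1.2)) / 4 = 10.8/4 = 2.7

S is symmetric (S[j,i] = S[i,j]). Assembling:

S = [[9.2, -2.55],
 [-2.55, 2.7]]


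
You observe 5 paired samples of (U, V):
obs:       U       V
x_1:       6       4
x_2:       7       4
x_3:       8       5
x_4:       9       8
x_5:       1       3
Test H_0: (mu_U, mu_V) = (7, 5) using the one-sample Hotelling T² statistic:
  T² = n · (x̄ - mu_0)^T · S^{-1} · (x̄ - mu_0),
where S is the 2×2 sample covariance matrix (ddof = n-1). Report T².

Step 1 — sample mean vector:
  mean(U) = (6 + 7 + 8 + 9 + 1) / 5 = 31/5 = 6.2
  mean(V) = (4 + 4 + 5 + 8 + 3) / 5 = 24/5 = 4.8
  x̄ = (6.2, 4.8),  deviation x̄ - mu_0 = (6.2, 4.8) - (7, 5) = (-0.8, -0.2).

Step 2 — sample covariance matrix, S[i,j] = (1/(n-1)) · Σ_k (x_{k,i} - mean_i) · (x_{k,j} - mean_j), divisor n-1 = 4:
  S[U,U] = ((-0.2)·(-0.2) + (0.8)·(0.8) + (1.8)·(1.8) + (2.8)·(2.8) + (-5.2)·(-5.2)) / 4 = 38.8/4 = 9.7
  S[U,V] = ((-0.2)·(-0.8) + (0.8)·(-0.8) + (1.8)·(0.2) + (2.8)·(3.2) + (-5.2)·(-1.8)) / 4 = 18.2/4 = 4.55
  S[V,V] = ((-0.8)·(-0.8) + (-0.8)·(-0.8) + (0.2)·(0.2) + (3.2)·(3.2) + (-1.8)·(-1.8)) / 4 = 14.8/4 = 3.7
  S = [[9.7, 4.55],
 [4.55, 3.7]].

Step 3 — invert S. det(S) = 9.7·3.7 - (4.55)² = 15.1875.
  S^{-1} = (1/det) · [[d, -b], [-b, a]] = [[0.2436, -0.2996],
 [-0.2996, 0.6387]].

Step 4 — quadratic form (x̄ - mu_0)^T · S^{-1} · (x̄ - mu_0):
  S^{-1} · (x̄ - mu_0) = (-0.135, 0.1119),
  (x̄ - mu_0)^T · [...] = (-0.8)·(-0.135) + (-0.2)·(0.1119) = 0.0856.

Step 5 — scale by n: T² = 5 · 0.0856 = 0.428.

T² ≈ 0.428


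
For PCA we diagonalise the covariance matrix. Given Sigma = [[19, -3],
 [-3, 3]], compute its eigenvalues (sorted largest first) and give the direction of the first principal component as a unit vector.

Step 1 — characteristic polynomial of 2×2 Sigma:
  det(Sigma - λI) = λ² - trace · λ + det = 0.
  trace = 19 + 3 = 22, det = 19·3 - (-3)² = 48.
Step 2 — discriminant:
  Δ = trace² - 4·det = 484 - 192 = 292.
Step 3 — eigenvalues:
  λ = (trace ± √Δ)/2 = (22 ± 17.088)/2,
  λ_1 = 19.544,  λ_2 = 2.456.

Step 4 — unit eigenvector for λ_1: solve (Sigma - λ_1 I)v = 0. First row:
  (19 - 19.544)·v_x + (-3)·v_y = 0, i.e. (-0.544)·v_x + (-3)·v_y = 0,
  so v ∝ (b, λ_1 - a) = (-3, 0.544); multiply by -1 so the first entry is positive: u = (3, -0.544).
  ||u|| = √((3)² + (-0.544)²) = √(9.2959) ≈ 3.0489,
  v_1 = u/||u|| ≈ (0.984, -0.1784) (||v_1|| = 1).

λ_1 = 19.544,  λ_2 = 2.456;  v_1 ≈ (0.984, -0.1784)


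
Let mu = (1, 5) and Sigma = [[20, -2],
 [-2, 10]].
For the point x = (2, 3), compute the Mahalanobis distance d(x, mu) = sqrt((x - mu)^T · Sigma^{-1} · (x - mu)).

Step 1 — centre the observation: (x - mu) = (1, -2).

Step 2 — invert Sigma. det(Sigma) = 20·10 - (-2)² = 196.
  Sigma^{-1} = (1/det) · [[d, -b], [-b, a]] = [[0.051, 0.0102],
 [0.0102, 0.102]].

Step 3 — form the quadratic (x - mu)^T · Sigma^{-1} · (x - mu):
  Sigma^{-1} · (x - mu) = (0.0306, -0.1939).
  (x - mu)^T · [Sigma^{-1} · (x - mu)] = (1)·(0.0306) + (-2)·(-0.1939) = 0.4184.

Step 4 — take square root: d = √(0.4184) ≈ 0.6468.

d(x, mu) = √(0.4184) ≈ 0.6468


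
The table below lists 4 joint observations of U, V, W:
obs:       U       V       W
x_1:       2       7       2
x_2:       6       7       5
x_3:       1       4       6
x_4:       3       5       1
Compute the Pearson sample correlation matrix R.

Step 1 — column means:
  mean(U) = (2 + 6 + 1 + 3) / 4 = 12/4 = 3
  mean(V) = (7 + 7 + 4 + 5) / 4 = 23/4 = 5.75
  mean(W) = (2 + 5 + 6 + 1) / 4 = 14/4 = 3.5

Step 2 — sample variances and covariances s[i,j] = (1/(n-1)) · Σ_k (x_{k,i} - mean_i) · (x_{k,j} - mean_j), with n-1 = 3:
  s[U,U] = ((-1)·(-1) + (3)·(3) + (-2)·(-2) + (0)·(0)) / 3 = 14/3 = 4.6667
  s[U,V] = ((-1)·(1.25) + (3)·(1.25) + (-2)·(-1.75) + (0)·(-0.75)) / 3 = 6/3 = 2
  s[U,W] = ((-1)·(-1.5) + (3)·(1.5) + (-2)·(2.5) + (0)·(-2.5)) / 3 = 1/3 = 0.3333
  s[V,V] = ((1.25)·(1.25) + (1.25)·(1.25) + (-1.75)·(-1.75) + (-0.75)·(-0.75)) / 3 = 6.75/3 = 2.25
  s[V,W] = ((1.25)·(-1.5) + (1.25)·(1.5) + (-1.75)·(2.5) + (-0.75)·(-2.5)) / 3 = -2.5/3 = -0.8333
  s[W,W] = ((-1.5)·(-1.5) + (1.5)·(1.5) + (2.5)·(2.5) + (-2.5)·(-2.5)) / 3 = 17/3 = 5.6667
  Sample standard deviations s_i = √(s[i,i]):
  s(U) = √(4.6667) = 2.1602
  s(V) = √(2.25) = 1.5
  s(W) = √(5.6667) = 2.3805

Step 3 — r_{ij} = s_{ij} / (s_i · s_j):
  r[U,U] = 1 (diagonal).
  r[U,V] = 2 / (2.1602 · 1.5) = 2 / 3.2404 = 0.6172
  r[U,W] = 0.3333 / (2.1602 · 2.3805) = 0.3333 / 5.1424 = 0.0648
  r[V,V] = 1 (diagonal).
  r[V,W] = -0.8333 / (1.5 · 2.3805) = -0.8333 / 3.5707 = -0.2334
  r[W,W] = 1 (diagonal).

R is symmetric with unit diagonal. Assembling:

R = [[1, 0.6172, 0.0648],
 [0.6172, 1, -0.2334],
 [0.0648, -0.2334, 1]]


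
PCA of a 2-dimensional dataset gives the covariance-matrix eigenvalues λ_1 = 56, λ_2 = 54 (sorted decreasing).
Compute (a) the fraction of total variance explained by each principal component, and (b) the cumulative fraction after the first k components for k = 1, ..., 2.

Step 1 — total variance = trace(Sigma) = Σ λ_i = 56 + 54 = 110.

Step 2 — fraction explained by component i = λ_i / Σ λ:
  PC1: 56/110 = 0.5091
  PC2: 54/110 = 0.4909

Step 3 — cumulative fraction after k components = (λ_1 + ... + λ_k) / Σ λ:
  k = 1: 56/110 = 0.5091
  k = 2: (56 + 54)/110 = 110/110 = 1

Summary (fraction, with percent):

explained: PC1 0.5091 (50.91%), PC2 0.4909 (49.09%);  cumulative: 0.5091, 1


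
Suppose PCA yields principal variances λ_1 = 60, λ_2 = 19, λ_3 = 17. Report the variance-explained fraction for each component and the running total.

Step 1 — total variance = trace(Sigma) = Σ λ_i = 60 + 19 + 17 = 96.

Step 2 — fraction explained by component i = λ_i / Σ λ:
  PC1: 60/96 = 0.625
  PC2: 19/96 = 0.1979
  PC3: 17/96 = 0.1771

Step 3 — cumulative fraction after k components = (λ_1 + ... + λ_k) / Σ λ:
  k = 1: 60/96 = 0.625
  k = 2: (60 + 19)/96 = 79/96 = 0.8229
  k = 3: (60 + 19 + 17)/96 = 96/96 = 1

Summary (fraction, with percent):

explained: PC1 0.625 (62.5%), PC2 0.1979 (19.79%), PC3 0.1771 (17.71%);  cumulative: 0.625, 0.8229, 1


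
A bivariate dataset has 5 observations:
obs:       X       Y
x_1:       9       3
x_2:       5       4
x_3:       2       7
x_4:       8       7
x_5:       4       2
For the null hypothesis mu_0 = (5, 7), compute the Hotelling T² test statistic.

Step 1 — sample mean vector:
  mean(X) = (9 + 5 + 2 + 8 + 4) / 5 = 28/5 = 5.6
  mean(Y) = (3 + 4 + 7 + 7 + 2) / 5 = 23/5 = 4.6
  x̄ = (5.6, 4.6),  deviation x̄ - mu_0 = (5.6, 4.6) - (5, 7) = (0.6, -2.4).

Step 2 — sample covariance matrix, S[i,j] = (1/(n-1)) · Σ_k (x_{k,i} - mean_i) · (x_{k,j} - mean_j), divisor n-1 = 4:
  S[X,X] = ((3.4)·(3.4) + (-0.6)·(-0.6) + (-3.6)·(-3.6) + (2.4)·(2.4) + (-1.6)·(-1.6)) / 4 = 33.2/4 = 8.3
  S[X,Y] = ((3.4)·(-1.6) + (-0.6)·(-0.6) + (-3.6)·(2.4) + (2.4)·(2.4) + (-1.6)·(-2.6)) / 4 = -3.8/4 = -0.95
  S[Y,Y] = ((-1.6)·(-1.6) + (-0.6)·(-0.6) + (2.4)·(2.4) + (2.4)·(2.4) + (-2.6)·(-2.6)) / 4 = 21.2/4 = 5.3
  S = [[8.3, -0.95],
 [-0.95, 5.3]].

Step 3 — invert S. det(S) = 8.3·5.3 - (-0.95)² = 43.0875.
  S^{-1} = (1/det) · [[d, -b], [-b, a]] = [[0.123, 0.022],
 [0.022, 0.1926]].

Step 4 — quadratic form (x̄ - mu_0)^T · S^{-1} · (x̄ - mu_0):
  S^{-1} · (x̄ - mu_0) = (0.0209, -0.4491),
  (x̄ - mu_0)^T · [...] = (0.6)·(0.0209) + (-2.4)·(-0.4491) = 1.0903.

Step 5 — scale by n: T² = 5 · 1.0903 = 5.4517.

T² ≈ 5.4517


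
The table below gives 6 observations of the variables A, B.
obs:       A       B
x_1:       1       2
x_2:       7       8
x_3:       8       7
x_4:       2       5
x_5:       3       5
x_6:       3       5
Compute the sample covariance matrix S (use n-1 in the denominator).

Step 1 — column means:
  mean(A) = (1 + 7 + 8 + 2 + 3 + 3) / 6 = 24/6 = 4
  mean(B) = (2 + 8 + 7 + 5 + 5 + 5) / 6 = 32/6 = 5.3333

Step 2 — sample covariance S[i,j] = (1/(n-1)) · Σ_k (x_{k,i} - mean_i) · (x_{k,j} - mean_j), with n-1 = 5.
  S[A,A] = ((-3)·(-3) + (3)·(3) + (4)·(4) + (-2)·(-2) + (-1)·(-1) + (-1)·(-1)) / 5 = 40/5 = 8
  S[A,B] = ((-3)·(-3.3333) + (3)·(2.6667) + (4)·(1.6667) + (-2)·(-0.3333) + (-1)·(-0.3333) + (-1)·(-0.3333)) / 5 = 26/5 = 5.2
  S[B,B] = ((-3.3333)·(-3.3333) + (2.6667)·(2.6667) + (1.6667)·(1.6667) + (-0.3333)·(-0.3333) + (-0.3333)·(-0.3333) + (-0.3333)·(-0.3333)) / 5 = 21.3333/5 = 4.2667

S is symmetric (S[j,i] = S[i,j]). Assembling:

S = [[8, 5.2],
 [5.2, 4.2667]]


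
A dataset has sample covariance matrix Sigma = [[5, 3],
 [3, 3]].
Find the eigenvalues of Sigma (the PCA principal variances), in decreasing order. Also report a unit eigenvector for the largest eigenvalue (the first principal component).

Step 1 — characteristic polynomial of 2×2 Sigma:
  det(Sigma - λI) = λ² - trace · λ + det = 0.
  trace = 5 + 3 = 8, det = 5·3 - (3)² = 6.
Step 2 — discriminant:
  Δ = trace² - 4·det = 64 - 24 = 40.
Step 3 — eigenvalues:
  λ = (trace ± √Δ)/2 = (8 ± 6.3246)/2,
  λ_1 = 7.1623,  λ_2 = 0.8377.

Step 4 — unit eigenvector for λ_1: solve (Sigma - λ_1 I)v = 0. First row:
  (5 - 7.1623)·v_x + (3)·v_y = 0, i.e. (-2.1623)·v_x + (3)·v_y = 0,
  so v ∝ (b, λ_1 - a) = (3, 2.1623) = u.
  ||u|| = √((3)² + (2.1623)²) = √(13.6754) ≈ 3.698,
  v_1 = u/||u|| ≈ (0.8112, 0.5847) (||v_1|| = 1).

λ_1 = 7.1623,  λ_2 = 0.8377;  v_1 ≈ (0.8112, 0.5847)


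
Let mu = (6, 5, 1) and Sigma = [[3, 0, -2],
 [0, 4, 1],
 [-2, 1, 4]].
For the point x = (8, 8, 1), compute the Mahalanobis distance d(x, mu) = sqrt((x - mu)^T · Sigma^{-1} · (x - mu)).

Step 1 — centre the observation: (x - mu) = (2, 3, 0).

Step 2 — invert Sigma (cofactor / det for 3×3, or solve directly):
  Sigma^{-1} = [[0.5172, -0.069, 0.2759],
 [-0.069, 0.2759, -0.1034],
 [0.2759, -0.1034, 0.4138]].

Step 3 — form the quadratic (x - mu)^T · Sigma^{-1} · (x - mu):
  Sigma^{-1} · (x - mu) = (0.8276, 0.6897, 0.2414).
  (x - mu)^T · [Sigma^{-1} · (x - mu)] = (2)·(0.8276) + (3)·(0.6897) + (0)·(0.2414) = 3.7241.

Step 4 — take square root: d = √(3.7241) ≈ 1.9298.

d(x, mu) = √(3.7241) ≈ 1.9298


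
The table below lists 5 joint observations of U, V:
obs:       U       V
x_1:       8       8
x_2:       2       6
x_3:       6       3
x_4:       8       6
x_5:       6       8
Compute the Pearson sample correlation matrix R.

Step 1 — column means:
  mean(U) = (8 + 2 + 6 + 8 + 6) / 5 = 30/5 = 6
  mean(V) = (8 + 6 + 3 + 6 + 8) / 5 = 31/5 = 6.2

Step 2 — sample variances and covariances s[i,j] = (1/(n-1)) · Σ_k (x_{k,i} - mean_i) · (x_{k,j} - mean_j), with n-1 = 4:
  s[U,U] = ((2)·(2) + (-4)·(-4) + (0)·(0) + (2)·(2) + (0)·(0)) / 4 = 24/4 = 6
  s[U,V] = ((2)·(1.8) + (-4)·(-0.2) + (0)·(-3.2) + (2)·(-0.2) + (0)·(1.8)) / 4 = 4/4 = 1
  s[V,V] = ((1.8)·(1.8) + (-0.2)·(-0.2) + (-3.2)·(-3.2) + (-0.2)·(-0.2) + (1.8)·(1.8)) / 4 = 16.8/4 = 4.2
  Sample standard deviations s_i = √(s[i,i]):
  s(U) = √(6) = 2.4495
  s(V) = √(4.2) = 2.0494

Step 3 — r_{ij} = s_{ij} / (s_i · s_j):
  r[U,U] = 1 (diagonal).
  r[U,V] = 1 / (2.4495 · 2.0494) = 1 / 5.02 = 0.1992
  r[V,V] = 1 (diagonal).

R is symmetric with unit diagonal. Assembling:

R = [[1, 0.1992],
 [0.1992, 1]]


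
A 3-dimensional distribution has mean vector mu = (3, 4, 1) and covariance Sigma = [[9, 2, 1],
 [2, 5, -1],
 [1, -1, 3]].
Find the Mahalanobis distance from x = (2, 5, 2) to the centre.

Step 1 — centre the observation: (x - mu) = (-1, 1, 1).

Step 2 — invert Sigma (cofactor / det for 3×3, or solve directly):
  Sigma^{-1} = [[0.1333, -0.0667, -0.0667],
 [-0.0667, 0.2476, 0.1048],
 [-0.0667, 0.1048, 0.3905]].

Step 3 — form the quadratic (x - mu)^T · Sigma^{-1} · (x - mu):
  Sigma^{-1} · (x - mu) = (-0.2667, 0.419, 0.5619).
  (x - mu)^T · [Sigma^{-1} · (x - mu)] = (-1)·(-0.2667) + (1)·(0.419) + (1)·(0.5619) = 1.2476.

Step 4 — take square root: d = √(1.2476) ≈ 1.117.

d(x, mu) = √(1.2476) ≈ 1.117


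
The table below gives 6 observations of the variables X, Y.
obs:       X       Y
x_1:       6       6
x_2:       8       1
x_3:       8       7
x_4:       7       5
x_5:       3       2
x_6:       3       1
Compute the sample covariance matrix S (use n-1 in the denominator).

Step 1 — column means:
  mean(X) = (6 + 8 + 8 + 7 + 3 + 3) / 6 = 35/6 = 5.8333
  mean(Y) = (6 + 1 + 7 + 5 + 2 + 1) / 6 = 22/6 = 3.6667

Step 2 — sample covariance S[i,j] = (1/(n-1)) · Σ_k (x_{k,i} - mean_i) · (x_{k,j} - mean_j), with n-1 = 5.
  S[X,X] = ((0.1667)·(0.1667) + (2.1667)·(2.1667) + (2.1667)·(2.1667) + (1.1667)·(1.1667) + (-2.8333)·(-2.8333) + (-2.8333)·(-2.8333)) / 5 = 26.8333/5 = 5.3667
  S[X,Y] = ((0.1667)·(2.3333) + (2.1667)·(-2.6667) + (2.1667)·(3.3333) + (1.1667)·(1.3333) + (-2.8333)·(-1.6667) + (-2.8333)·(-2.6667)) / 5 = 15.6667/5 = 3.1333
  S[Y,Y] = ((2.3333)·(2.3333) + (-2.6667)·(-2.6667) + (3.3333)·(3.3333) + (1.3333)·(1.3333) + (-1.6667)·(-1.6667) + (-2.6667)·(-2.6667)) / 5 = 35.3333/5 = 7.0667

S is symmetric (S[j,i] = S[i,j]). Assembling:

S = [[5.3667, 3.1333],
 [3.1333, 7.0667]]


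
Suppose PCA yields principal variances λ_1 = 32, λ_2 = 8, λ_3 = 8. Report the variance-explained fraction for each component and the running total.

Step 1 — total variance = trace(Sigma) = Σ λ_i = 32 + 8 + 8 = 48.

Step 2 — fraction explained by component i = λ_i / Σ λ:
  PC1: 32/48 = 0.6667
  PC2: 8/48 = 0.1667
  PC3: 8/48 = 0.1667

Step 3 — cumulative fraction after k components = (λ_1 + ... + λ_k) / Σ λ:
  k = 1: 32/48 = 0.6667
  k = 2: (32 + 8)/48 = 40/48 = 0.8333
  k = 3: (32 + 8 + 8)/48 = 48/48 = 1

Summary (fraction, with percent):

explained: PC1 0.6667 (66.67%), PC2 0.1667 (16.67%), PC3 0.1667 (16.67%);  cumulative: 0.6667, 0.8333, 1


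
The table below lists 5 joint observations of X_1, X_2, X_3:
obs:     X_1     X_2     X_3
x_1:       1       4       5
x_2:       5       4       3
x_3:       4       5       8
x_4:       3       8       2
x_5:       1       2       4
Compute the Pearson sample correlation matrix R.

Step 1 — column means:
  mean(X_1) = (1 + 5 + 4 + 3 + 1) / 5 = 14/5 = 2.8
  mean(X_2) = (4 + 4 + 5 + 8 + 2) / 5 = 23/5 = 4.6
  mean(X_3) = (5 + 3 + 8 + 2 + 4) / 5 = 22/5 = 4.4

Step 2 — sample variances and covariances s[i,j] = (1/(n-1)) · Σ_k (x_{k,i} - mean_i) · (x_{k,j} - mean_j), with n-1 = 4:
  s[X_1,X_1] = ((-1.8)·(-1.8) + (2.2)·(2.2) + (1.2)·(1.2) + (0.2)·(0.2) + (-1.8)·(-1.8)) / 4 = 12.8/4 = 3.2
  s[X_1,X_2] = ((-1.8)·(-0.6) + (2.2)·(-0.6) + (1.2)·(0.4) + (0.2)·(3.4) + (-1.8)·(-2.6)) / 4 = 5.6/4 = 1.4
  s[X_1,X_3] = ((-1.8)·(0.6) + (2.2)·(-1.4) + (1.2)·(3.6) + (0.2)·(-2.4) + (-1.8)·(-0.4)) / 4 = 0.4/4 = 0.1
  s[X_2,X_2] = ((-0.6)·(-0.6) + (-0.6)·(-0.6) + (0.4)·(0.4) + (3.4)·(3.4) + (-2.6)·(-2.6)) / 4 = 19.2/4 = 4.8
  s[X_2,X_3] = ((-0.6)·(0.6) + (-0.6)·(-1.4) + (0.4)·(3.6) + (3.4)·(-2.4) + (-2.6)·(-0.4)) / 4 = -5.2/4 = -1.3
  s[X_3,X_3] = ((0.6)·(0.6) + (-1.4)·(-1.4) + (3.6)·(3.6) + (-2.4)·(-2.4) + (-0.4)·(-0.4)) / 4 = 21.2/4 = 5.3
  Sample standard deviations s_i = √(s[i,i]):
  s(X_1) = √(3.2) = 1.7889
  s(X_2) = √(4.8) = 2.1909
  s(X_3) = √(5.3) = 2.3022

Step 3 — r_{ij} = s_{ij} / (s_i · s_j):
  r[X_1,X_1] = 1 (diagonal).
  r[X_1,X_2] = 1.4 / (1.7889 · 2.1909) = 1.4 / 3.9192 = 0.3572
  r[X_1,X_3] = 0.1 / (1.7889 · 2.3022) = 0.1 / 4.1183 = 0.0243
  r[X_2,X_2] = 1 (diagonal).
  r[X_2,X_3] = -1.3 / (2.1909 · 2.3022) = -1.3 / 5.0438 = -0.2577
  r[X_3,X_3] = 1 (diagonal).

R is symmetric with unit diagonal. Assembling:

R = [[1, 0.3572, 0.0243],
 [0.3572, 1, -0.2577],
 [0.0243, -0.2577, 1]]


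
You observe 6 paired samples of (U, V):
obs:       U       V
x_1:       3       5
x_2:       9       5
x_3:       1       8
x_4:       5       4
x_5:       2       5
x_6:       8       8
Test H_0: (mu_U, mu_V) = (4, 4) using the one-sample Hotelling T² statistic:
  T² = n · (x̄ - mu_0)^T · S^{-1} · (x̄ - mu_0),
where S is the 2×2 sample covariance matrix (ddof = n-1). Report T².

Step 1 — sample mean vector:
  mean(U) = (3 + 9 + 1 + 5 + 2 + 8) / 6 = 28/6 = 4.6667
  mean(V) = (5 + 5 + 8 + 4 + 5 + 8) / 6 = 35/6 = 5.8333
  x̄ = (4.6667, 5.8333),  deviation x̄ - mu_0 = (4.6667, 5.8333) - (4, 4) = (0.6667, 1.8333).

Step 2 — sample covariance matrix, S[i,j] = (1/(n-1)) · Σ_k (x_{k,i} - mean_i) · (x_{k,j} - mean_j), divisor n-1 = 5:
  S[U,U] = ((-1.6667)·(-1.6667) + (4.3333)·(4.3333) + (-3.6667)·(-3.6667) + (0.3333)·(0.3333) + (-2.6667)·(-2.6667) + (3.3333)·(3.3333)) / 5 = 53.3333/5 = 10.6667
  S[U,V] = ((-1.6667)·(-0.8333) + (4.3333)·(-0.8333) + (-3.6667)·(2.1667) + (0.3333)·(-1.8333) + (-2.6667)·(-0.8333) + (3.3333)·(2.1667)) / 5 = -1.3333/5 = -0.2667
  S[V,V] = ((-0.8333)·(-0.8333) + (-0.8333)·(-0.8333) + (2.1667)·(2.1667) + (-1.8333)·(-1.8333) + (-0.8333)·(-0.8333) + (2.1667)·(2.1667)) / 5 = 14.8333/5 = 2.9667
  S = [[10.6667, -0.2667],
 [-0.2667, 2.9667]].

Step 3 — invert S. det(S) = 10.6667·2.9667 - (-0.2667)² = 31.5733.
  S^{-1} = (1/det) · [[d, -b], [-b, a]] = [[0.094, 0.0084],
 [0.0084, 0.3378]].

Step 4 — quadratic form (x̄ - mu_0)^T · S^{-1} · (x̄ - mu_0):
  S^{-1} · (x̄ - mu_0) = (0.0781, 0.625),
  (x̄ - mu_0)^T · [...] = (0.6667)·(0.0781) + (1.8333)·(0.625) = 1.1979.

Step 5 — scale by n: T² = 6 · 1.1979 = 7.1875.

T² ≈ 7.1875


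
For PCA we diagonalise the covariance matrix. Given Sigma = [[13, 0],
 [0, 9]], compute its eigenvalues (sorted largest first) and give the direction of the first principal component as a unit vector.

Step 1 — characteristic polynomial of 2×2 Sigma:
  det(Sigma - λI) = λ² - trace · λ + det = 0.
  trace = 13 + 9 = 22, det = 13·9 - (0)² = 117.
Step 2 — discriminant:
  Δ = trace² - 4·det = 484 - 468 = 16.
Step 3 — eigenvalues:
  λ = (trace ± √Δ)/2 = (22 ± 4)/2,
  λ_1 = 13,  λ_2 = 9.

Step 4 — unit eigenvector for λ_1: Sigma is diagonal, so its eigenvectors are the coordinate axes. λ_1 = 13 is the diagonal entry on the first coordinate axis, hence
  v_1 = (1, 0) (||v_1|| = 1).

λ_1 = 13,  λ_2 = 9;  v_1 ≈ (1, 0)


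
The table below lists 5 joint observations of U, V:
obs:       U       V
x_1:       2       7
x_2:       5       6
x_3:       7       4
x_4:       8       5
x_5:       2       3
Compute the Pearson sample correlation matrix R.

Step 1 — column means:
  mean(U) = (2 + 5 + 7 + 8 + 2) / 5 = 24/5 = 4.8
  mean(V) = (7 + 6 + 4 + 5 + 3) / 5 = 25/5 = 5

Step 2 — sample variances and covariances s[i,j] = (1/(n-1)) · Σ_k (x_{k,i} - mean_i) · (x_{k,j} - mean_j), with n-1 = 4:
  s[U,U] = ((-2.8)·(-2.8) + (0.2)·(0.2) + (2.2)·(2.2) + (3.2)·(3.2) + (-2.8)·(-2.8)) / 4 = 30.8/4 = 7.7
  s[U,V] = ((-2.8)·(2) + (0.2)·(1) + (2.2)·(-1) + (3.2)·(0) + (-2.8)·(-2)) / 4 = -2/4 = -0.5
  s[V,V] = ((2)·(2) + (1)·(1) + (-1)·(-1) + (0)·(0) + (-2)·(-2)) / 4 = 10/4 = 2.5
  Sample standard deviations s_i = √(s[i,i]):
  s(U) = √(7.7) = 2.7749
  s(V) = √(2.5) = 1.5811

Step 3 — r_{ij} = s_{ij} / (s_i · s_j):
  r[U,U] = 1 (diagonal).
  r[U,V] = -0.5 / (2.7749 · 1.5811) = -0.5 / 4.3875 = -0.114
  r[V,V] = 1 (diagonal).

R is symmetric with unit diagonal. Assembling:

R = [[1, -0.114],
 [-0.114, 1]]


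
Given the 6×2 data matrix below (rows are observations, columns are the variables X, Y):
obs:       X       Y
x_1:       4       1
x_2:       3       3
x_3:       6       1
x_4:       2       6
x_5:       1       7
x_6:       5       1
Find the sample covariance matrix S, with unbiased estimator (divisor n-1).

Step 1 — column means:
  mean(X) = (4 + 3 + 6 + 2 + 1 + 5) / 6 = 21/6 = 3.5
  mean(Y) = (1 + 3 + 1 + 6 + 7 + 1) / 6 = 19/6 = 3.1667

Step 2 — sample covariance S[i,j] = (1/(n-1)) · Σ_k (x_{k,i} - mean_i) · (x_{k,j} - mean_j), with n-1 = 5.
  S[X,X] = ((0.5)·(0.5) + (-0.5)·(-0.5) + (2.5)·(2.5) + (-1.5)·(-1.5) + (-2.5)·(-2.5) + (1.5)·(1.5)) / 5 = 17.5/5 = 3.5
  S[X,Y] = ((0.5)·(-2.1667) + (-0.5)·(-0.1667) + (2.5)·(-2.1667) + (-1.5)·(2.8333) + (-2.5)·(3.8333) + (1.5)·(-2.1667)) / 5 = -23.5/5 = -4.7
  S[Y,Y] = ((-2.1667)·(-2.1667) + (-0.1667)·(-0.1667) + (-2.1667)·(-2.1667) + (2.8333)·(2.8333) + (3.8333)·(3.8333) + (-2.1667)·(-2.1667)) / 5 = 36.8333/5 = 7.3667

S is symmetric (S[j,i] = S[i,j]). Assembling:

S = [[3.5, -4.7],
 [-4.7, 7.3667]]


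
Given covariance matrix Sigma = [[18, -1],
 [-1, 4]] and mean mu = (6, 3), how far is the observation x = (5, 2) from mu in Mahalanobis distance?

Step 1 — centre the observation: (x - mu) = (-1, -1).

Step 2 — invert Sigma. det(Sigma) = 18·4 - (-1)² = 71.
  Sigma^{-1} = (1/det) · [[d, -b], [-b, a]] = [[0.0563, 0.0141],
 [0.0141, 0.2535]].

Step 3 — form the quadratic (x - mu)^T · Sigma^{-1} · (x - mu):
  Sigma^{-1} · (x - mu) = (-0.0704, -0.2676).
  (x - mu)^T · [Sigma^{-1} · (x - mu)] = (-1)·(-0.0704) + (-1)·(-0.2676) = 0.338.

Step 4 — take square root: d = √(0.338) ≈ 0.5814.

d(x, mu) = √(0.338) ≈ 0.5814


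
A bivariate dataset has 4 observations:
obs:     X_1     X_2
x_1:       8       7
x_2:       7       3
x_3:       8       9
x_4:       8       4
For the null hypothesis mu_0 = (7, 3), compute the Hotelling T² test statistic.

Step 1 — sample mean vector:
  mean(X_1) = (8 + 7 + 8 + 8) / 4 = 31/4 = 7.75
  mean(X_2) = (7 + 3 + 9 + 4) / 4 = 23/4 = 5.75
  x̄ = (7.75, 5.75),  deviation x̄ - mu_0 = (7.75, 5.75) - (7, 3) = (0.75, 2.75).

Step 2 — sample covariance matrix, S[i,j] = (1/(n-1)) · Σ_k (x_{k,i} - mean_i) · (x_{k,j} - mean_j), divisor n-1 = 3:
  S[X_1,X_1] = ((0.25)·(0.25) + (-0.75)·(-0.75) + (0.25)·(0.25) + (0.25)·(0.25)) / 3 = 0.75/3 = 0.25
  S[X_1,X_2] = ((0.25)·(1.25) + (-0.75)·(-2.75) + (0.25)·(3.25) + (0.25)·(-1.75)) / 3 = 2.75/3 = 0.9167
  S[X_2,X_2] = ((1.25)·(1.25) + (-2.75)·(-2.75) + (3.25)·(3.25) + (-1.75)·(-1.75)) / 3 = 22.75/3 = 7.5833
  S = [[0.25, 0.9167],
 [0.9167, 7.5833]].

Step 3 — invert S. det(S) = 0.25·7.5833 - (0.9167)² = 1.0556.
  S^{-1} = (1/det) · [[d, -b], [-b, a]] = [[7.1842, -0.8684],
 [-0.8684, 0.2368]].

Step 4 — quadratic form (x̄ - mu_0)^T · S^{-1} · (x̄ - mu_0):
  S^{-1} · (x̄ - mu_0) = (3, 0),
  (x̄ - mu_0)^T · [...] = (0.75)·(3) + (2.75)·(0) = 2.25.

Step 5 — scale by n: T² = 4 · 2.25 = 9.

T² ≈ 9


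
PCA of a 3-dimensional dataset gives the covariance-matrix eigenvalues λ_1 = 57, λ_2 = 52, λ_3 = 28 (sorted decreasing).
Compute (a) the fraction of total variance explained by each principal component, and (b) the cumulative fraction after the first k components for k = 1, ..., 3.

Step 1 — total variance = trace(Sigma) = Σ λ_i = 57 + 52 + 28 = 137.

Step 2 — fraction explained by component i = λ_i / Σ λ:
  PC1: 57/137 = 0.4161
  PC2: 52/137 = 0.3796
  PC3: 28/137 = 0.2044

Step 3 — cumulative fraction after k components = (λ_1 + ... + λ_k) / Σ λ:
  k = 1: 57/137 = 0.4161
  k = 2: (57 + 52)/137 = 109/137 = 0.7956
  k = 3: (57 + 52 + 28)/137 = 137/137 = 1

Summary (fraction, with percent):

explained: PC1 0.4161 (41.61%), PC2 0.3796 (37.96%), PC3 0.2044 (20.44%);  cumulative: 0.4161, 0.7956, 1
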